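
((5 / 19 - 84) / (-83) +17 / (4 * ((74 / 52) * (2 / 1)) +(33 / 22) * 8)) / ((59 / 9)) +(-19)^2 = 537810559 / 1488688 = 361.26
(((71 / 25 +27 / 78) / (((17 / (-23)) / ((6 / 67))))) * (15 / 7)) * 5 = -428697 / 103649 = -4.14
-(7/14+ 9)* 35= -665/2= -332.50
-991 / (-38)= 991 / 38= 26.08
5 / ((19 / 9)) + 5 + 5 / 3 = 515 / 57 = 9.04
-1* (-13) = 13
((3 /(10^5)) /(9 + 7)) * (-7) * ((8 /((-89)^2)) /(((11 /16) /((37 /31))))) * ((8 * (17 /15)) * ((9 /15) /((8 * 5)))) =-13209 /4220407812500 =-0.00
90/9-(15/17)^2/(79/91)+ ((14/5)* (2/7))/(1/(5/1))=13.10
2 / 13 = 0.15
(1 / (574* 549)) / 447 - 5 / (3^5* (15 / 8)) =-41736661 / 3803255694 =-0.01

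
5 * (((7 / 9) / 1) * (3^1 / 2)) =35 / 6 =5.83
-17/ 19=-0.89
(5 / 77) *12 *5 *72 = 21600 / 77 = 280.52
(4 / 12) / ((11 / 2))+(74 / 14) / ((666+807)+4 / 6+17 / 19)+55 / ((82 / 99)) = 645243086 / 9707775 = 66.47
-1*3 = -3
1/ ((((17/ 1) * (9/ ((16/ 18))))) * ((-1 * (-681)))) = 8/ 937737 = 0.00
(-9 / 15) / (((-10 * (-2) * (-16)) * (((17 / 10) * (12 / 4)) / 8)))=1 / 340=0.00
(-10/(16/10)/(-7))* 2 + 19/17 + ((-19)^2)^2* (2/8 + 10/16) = 114033.78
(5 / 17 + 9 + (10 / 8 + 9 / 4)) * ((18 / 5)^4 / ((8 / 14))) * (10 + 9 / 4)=195786801 / 4250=46067.48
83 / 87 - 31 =-2614 / 87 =-30.05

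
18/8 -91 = -355/4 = -88.75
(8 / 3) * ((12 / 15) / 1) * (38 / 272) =76 / 255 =0.30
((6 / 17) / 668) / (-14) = -3 / 79492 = -0.00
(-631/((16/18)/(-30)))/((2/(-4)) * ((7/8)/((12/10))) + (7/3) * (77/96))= 3066660/217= 14132.07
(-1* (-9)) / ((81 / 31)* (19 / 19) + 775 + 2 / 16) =248 / 21431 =0.01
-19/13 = -1.46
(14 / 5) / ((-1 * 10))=-7 / 25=-0.28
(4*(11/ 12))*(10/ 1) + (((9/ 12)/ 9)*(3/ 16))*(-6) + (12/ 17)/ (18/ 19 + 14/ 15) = 4040069/ 109344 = 36.95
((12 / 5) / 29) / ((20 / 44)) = 132 / 725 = 0.18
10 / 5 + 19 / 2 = 23 / 2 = 11.50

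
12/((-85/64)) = -768/85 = -9.04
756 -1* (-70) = 826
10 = 10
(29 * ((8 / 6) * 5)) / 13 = 14.87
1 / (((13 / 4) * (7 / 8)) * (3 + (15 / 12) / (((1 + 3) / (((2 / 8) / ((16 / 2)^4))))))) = 0.12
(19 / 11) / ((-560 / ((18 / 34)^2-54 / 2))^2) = 25749009 / 6548046400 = 0.00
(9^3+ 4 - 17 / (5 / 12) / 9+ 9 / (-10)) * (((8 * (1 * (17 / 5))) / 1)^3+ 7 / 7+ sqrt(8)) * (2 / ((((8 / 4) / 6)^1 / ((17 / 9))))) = 742118 * sqrt(2) / 45+ 103714330031 / 625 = 165966250.57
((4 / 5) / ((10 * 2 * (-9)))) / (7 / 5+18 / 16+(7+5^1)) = -8 / 26145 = -0.00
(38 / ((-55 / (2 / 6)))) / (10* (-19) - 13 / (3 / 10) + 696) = -0.00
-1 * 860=-860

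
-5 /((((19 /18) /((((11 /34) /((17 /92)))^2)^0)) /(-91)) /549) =236647.89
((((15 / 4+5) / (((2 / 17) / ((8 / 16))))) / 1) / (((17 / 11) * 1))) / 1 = 24.06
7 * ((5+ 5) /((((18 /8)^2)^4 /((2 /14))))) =0.02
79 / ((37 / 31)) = 2449 / 37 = 66.19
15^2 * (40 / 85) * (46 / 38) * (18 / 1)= 745200 / 323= 2307.12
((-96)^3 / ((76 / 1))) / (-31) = 221184 / 589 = 375.52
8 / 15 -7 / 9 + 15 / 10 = 113 / 90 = 1.26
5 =5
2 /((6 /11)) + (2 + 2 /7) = 125 /21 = 5.95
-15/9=-5/3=-1.67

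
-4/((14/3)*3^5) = -2/567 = -0.00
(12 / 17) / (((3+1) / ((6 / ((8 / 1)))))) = 9 / 68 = 0.13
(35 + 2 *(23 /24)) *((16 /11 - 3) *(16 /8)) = -7531 /66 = -114.11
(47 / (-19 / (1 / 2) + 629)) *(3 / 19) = 47 / 3743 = 0.01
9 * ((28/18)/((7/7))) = 14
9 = 9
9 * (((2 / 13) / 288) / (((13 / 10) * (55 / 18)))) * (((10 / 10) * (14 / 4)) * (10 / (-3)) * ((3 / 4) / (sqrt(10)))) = -63 * sqrt(10) / 59488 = -0.00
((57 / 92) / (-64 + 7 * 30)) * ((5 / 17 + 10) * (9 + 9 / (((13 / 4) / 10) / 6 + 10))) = 12535425 / 28999688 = 0.43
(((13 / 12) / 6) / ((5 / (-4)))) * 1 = -13 / 90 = -0.14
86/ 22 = 43/ 11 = 3.91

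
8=8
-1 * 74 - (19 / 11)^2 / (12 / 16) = -28306 / 363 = -77.98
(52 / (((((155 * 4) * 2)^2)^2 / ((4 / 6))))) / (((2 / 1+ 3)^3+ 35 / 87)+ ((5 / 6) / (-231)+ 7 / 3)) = 87087 / 758626103804960000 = 0.00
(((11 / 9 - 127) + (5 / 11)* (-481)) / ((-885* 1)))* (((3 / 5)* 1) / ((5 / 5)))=34097 / 146025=0.23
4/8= 1/2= 0.50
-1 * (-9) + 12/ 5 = 57/ 5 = 11.40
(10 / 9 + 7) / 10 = 0.81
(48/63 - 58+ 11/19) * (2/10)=-22607/1995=-11.33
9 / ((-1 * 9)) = -1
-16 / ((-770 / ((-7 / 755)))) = -8 / 41525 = -0.00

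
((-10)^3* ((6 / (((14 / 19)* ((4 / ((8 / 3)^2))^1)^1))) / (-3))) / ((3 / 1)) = 304000 / 189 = 1608.47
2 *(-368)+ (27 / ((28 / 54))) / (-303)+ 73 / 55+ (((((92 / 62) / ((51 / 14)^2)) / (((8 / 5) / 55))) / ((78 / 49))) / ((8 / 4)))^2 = -4511994487995500306299 / 6152270075034042960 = -733.39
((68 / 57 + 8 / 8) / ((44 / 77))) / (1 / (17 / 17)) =875 / 228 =3.84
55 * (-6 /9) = -110 /3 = -36.67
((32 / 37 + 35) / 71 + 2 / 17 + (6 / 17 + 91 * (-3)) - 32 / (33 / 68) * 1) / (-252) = 124518235 / 92846061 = 1.34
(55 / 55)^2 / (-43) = -1 / 43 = -0.02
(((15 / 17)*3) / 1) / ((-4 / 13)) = -585 / 68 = -8.60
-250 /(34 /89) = -11125 /17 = -654.41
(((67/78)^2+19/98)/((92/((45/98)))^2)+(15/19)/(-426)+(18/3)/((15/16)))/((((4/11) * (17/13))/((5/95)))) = 1278206422512916237/1804977104510827520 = 0.71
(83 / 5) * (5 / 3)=83 / 3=27.67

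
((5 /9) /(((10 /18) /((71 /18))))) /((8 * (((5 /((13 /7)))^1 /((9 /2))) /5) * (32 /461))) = 425503 /7168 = 59.36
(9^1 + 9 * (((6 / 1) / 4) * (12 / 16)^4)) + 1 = 7307 / 512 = 14.27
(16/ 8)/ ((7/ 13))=26/ 7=3.71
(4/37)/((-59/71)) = -284/2183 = -0.13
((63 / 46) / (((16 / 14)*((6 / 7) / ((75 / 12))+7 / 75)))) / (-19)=-231525 / 846032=-0.27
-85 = -85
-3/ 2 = -1.50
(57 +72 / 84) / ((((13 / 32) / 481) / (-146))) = -70009920 / 7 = -10001417.14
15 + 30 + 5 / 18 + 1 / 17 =13873 / 306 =45.34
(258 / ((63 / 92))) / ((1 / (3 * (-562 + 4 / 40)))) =-22228764 / 35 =-635107.54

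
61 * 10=610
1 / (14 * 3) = 1 / 42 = 0.02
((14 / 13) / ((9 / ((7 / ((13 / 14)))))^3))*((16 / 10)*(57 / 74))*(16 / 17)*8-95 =-1945412183461 / 21827315835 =-89.13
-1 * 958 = -958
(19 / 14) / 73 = 19 / 1022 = 0.02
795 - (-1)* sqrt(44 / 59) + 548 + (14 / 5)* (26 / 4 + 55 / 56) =2* sqrt(649) / 59 + 27279 / 20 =1364.81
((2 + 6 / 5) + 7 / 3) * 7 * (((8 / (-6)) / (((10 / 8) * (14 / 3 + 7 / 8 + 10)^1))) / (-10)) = 37184 / 139875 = 0.27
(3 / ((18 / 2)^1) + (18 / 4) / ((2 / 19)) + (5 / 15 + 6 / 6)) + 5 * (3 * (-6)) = -547 / 12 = -45.58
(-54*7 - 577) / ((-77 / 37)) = 35335 / 77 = 458.90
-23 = -23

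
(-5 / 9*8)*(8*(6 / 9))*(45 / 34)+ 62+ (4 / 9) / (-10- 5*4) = 70256 / 2295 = 30.61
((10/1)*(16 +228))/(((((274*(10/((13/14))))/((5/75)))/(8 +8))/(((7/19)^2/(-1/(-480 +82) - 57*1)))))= -2719136/1294536975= -0.00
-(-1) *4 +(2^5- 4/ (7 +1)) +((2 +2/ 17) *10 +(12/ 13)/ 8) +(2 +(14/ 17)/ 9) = 117119/ 1989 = 58.88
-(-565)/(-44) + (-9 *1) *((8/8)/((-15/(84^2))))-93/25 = 4638743/1100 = 4217.04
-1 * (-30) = 30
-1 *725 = -725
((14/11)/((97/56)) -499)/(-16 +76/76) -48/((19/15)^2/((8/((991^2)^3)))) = 181791733169852714178713449/5472739889256807992797005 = 33.22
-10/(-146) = 5/73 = 0.07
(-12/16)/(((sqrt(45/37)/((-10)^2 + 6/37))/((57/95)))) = -5559 * sqrt(185)/1850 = -40.87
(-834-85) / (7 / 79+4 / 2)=-72601 / 165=-440.01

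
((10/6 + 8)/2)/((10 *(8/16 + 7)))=29/450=0.06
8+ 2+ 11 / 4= 51 / 4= 12.75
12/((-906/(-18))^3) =324/3442951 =0.00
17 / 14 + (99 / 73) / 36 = 2559 / 2044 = 1.25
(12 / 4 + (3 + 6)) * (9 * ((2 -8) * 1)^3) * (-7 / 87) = 54432 / 29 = 1876.97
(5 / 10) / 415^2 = 1 / 344450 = 0.00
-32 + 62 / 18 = -28.56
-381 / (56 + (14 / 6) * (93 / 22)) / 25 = -2794 / 12075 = -0.23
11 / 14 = 0.79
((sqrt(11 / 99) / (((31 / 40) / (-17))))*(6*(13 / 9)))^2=312582400 / 77841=4015.65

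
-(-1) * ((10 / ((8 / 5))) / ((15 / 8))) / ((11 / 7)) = 70 / 33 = 2.12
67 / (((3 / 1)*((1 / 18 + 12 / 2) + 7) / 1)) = 402 / 235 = 1.71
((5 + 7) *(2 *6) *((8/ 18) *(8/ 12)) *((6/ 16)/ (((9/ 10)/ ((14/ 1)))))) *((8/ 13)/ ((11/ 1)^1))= 17920/ 1287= 13.92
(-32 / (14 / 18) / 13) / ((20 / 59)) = -4248 / 455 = -9.34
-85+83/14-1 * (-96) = 237/14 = 16.93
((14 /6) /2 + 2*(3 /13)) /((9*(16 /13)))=127 /864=0.15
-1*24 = -24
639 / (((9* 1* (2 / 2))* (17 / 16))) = 1136 / 17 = 66.82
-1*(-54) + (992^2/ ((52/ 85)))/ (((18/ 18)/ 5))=104557502/ 13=8042884.77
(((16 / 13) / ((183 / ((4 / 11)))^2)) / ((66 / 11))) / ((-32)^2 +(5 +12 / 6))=128 / 162933663321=0.00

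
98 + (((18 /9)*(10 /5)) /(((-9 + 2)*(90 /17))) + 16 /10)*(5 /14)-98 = 235 /441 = 0.53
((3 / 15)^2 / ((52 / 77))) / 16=77 / 20800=0.00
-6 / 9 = -2 / 3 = -0.67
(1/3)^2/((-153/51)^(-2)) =1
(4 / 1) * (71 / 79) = 284 / 79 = 3.59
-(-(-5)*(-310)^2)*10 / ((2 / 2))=-4805000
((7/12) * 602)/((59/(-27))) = -18963/118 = -160.70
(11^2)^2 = 14641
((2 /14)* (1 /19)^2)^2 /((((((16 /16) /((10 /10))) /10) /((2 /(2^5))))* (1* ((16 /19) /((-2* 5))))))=-25 /21509824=-0.00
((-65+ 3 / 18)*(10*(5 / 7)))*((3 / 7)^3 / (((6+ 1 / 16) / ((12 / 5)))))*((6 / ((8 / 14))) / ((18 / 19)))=-5321520 / 33271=-159.94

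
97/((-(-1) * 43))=97/43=2.26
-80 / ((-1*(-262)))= -40 / 131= -0.31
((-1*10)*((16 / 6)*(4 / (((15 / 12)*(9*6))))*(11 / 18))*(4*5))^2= 198246400 / 531441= 373.04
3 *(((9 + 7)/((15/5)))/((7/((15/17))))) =240/119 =2.02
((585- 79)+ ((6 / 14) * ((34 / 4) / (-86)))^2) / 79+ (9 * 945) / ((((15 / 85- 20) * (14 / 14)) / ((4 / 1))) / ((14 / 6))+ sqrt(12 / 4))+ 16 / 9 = -1405194214685966653 / 117632193947856- 642342960 * sqrt(3) / 114131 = -21693.85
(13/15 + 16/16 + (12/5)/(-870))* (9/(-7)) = -12162/5075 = -2.40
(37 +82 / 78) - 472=-16924 / 39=-433.95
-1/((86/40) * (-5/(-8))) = -0.74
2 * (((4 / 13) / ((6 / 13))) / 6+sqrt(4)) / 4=19 / 18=1.06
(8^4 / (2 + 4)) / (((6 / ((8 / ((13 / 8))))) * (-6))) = -32768 / 351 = -93.36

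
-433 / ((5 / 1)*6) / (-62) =433 / 1860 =0.23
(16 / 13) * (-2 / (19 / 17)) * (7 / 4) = -952 / 247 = -3.85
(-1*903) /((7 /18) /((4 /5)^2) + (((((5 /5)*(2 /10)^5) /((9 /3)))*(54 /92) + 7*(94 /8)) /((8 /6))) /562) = -1313120025000 /1043229809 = -1258.71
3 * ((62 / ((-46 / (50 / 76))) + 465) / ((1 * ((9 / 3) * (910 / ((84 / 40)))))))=243381 / 227240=1.07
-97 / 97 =-1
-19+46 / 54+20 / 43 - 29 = -54199 / 1161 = -46.68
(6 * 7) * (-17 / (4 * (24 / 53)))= -6307 / 16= -394.19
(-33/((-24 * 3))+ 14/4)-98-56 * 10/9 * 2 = -15731/72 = -218.49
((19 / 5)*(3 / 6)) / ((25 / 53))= 1007 / 250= 4.03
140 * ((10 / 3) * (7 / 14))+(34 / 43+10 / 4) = 61049 / 258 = 236.62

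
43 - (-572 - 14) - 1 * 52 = 577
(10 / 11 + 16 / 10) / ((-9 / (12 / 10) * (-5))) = 0.07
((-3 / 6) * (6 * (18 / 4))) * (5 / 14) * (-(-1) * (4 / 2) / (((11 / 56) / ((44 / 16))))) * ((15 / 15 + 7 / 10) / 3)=-153 / 2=-76.50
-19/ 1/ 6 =-19/ 6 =-3.17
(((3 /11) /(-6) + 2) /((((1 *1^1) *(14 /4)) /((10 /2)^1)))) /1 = 215 /77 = 2.79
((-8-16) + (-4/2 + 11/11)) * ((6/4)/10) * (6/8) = -45/16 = -2.81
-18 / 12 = -1.50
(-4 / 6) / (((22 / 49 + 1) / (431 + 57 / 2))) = -45031 / 213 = -211.41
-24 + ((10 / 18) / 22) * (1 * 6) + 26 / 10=-3506 / 165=-21.25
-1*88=-88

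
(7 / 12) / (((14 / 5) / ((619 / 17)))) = 3095 / 408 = 7.59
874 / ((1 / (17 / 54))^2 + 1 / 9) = 2273274 / 26533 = 85.68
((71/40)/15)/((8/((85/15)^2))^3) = 1713767399/223948800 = 7.65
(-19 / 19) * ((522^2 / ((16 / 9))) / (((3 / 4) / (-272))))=55586736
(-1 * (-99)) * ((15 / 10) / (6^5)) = 11 / 576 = 0.02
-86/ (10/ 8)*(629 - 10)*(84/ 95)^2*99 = -3296291.75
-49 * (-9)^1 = 441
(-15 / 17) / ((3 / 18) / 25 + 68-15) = -2250 / 135167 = -0.02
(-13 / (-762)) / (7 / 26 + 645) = 169 / 6392037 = 0.00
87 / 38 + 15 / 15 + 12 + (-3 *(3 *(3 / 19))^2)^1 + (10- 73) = -34933 / 722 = -48.38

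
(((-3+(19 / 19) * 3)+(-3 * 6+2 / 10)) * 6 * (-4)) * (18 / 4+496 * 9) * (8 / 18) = 4242096 / 5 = 848419.20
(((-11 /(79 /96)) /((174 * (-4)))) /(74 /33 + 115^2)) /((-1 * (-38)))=726 /19000364971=0.00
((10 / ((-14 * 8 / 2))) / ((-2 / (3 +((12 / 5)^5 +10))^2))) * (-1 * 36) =-107724027663 / 3906250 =-27577.35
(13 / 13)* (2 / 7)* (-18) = -36 / 7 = -5.14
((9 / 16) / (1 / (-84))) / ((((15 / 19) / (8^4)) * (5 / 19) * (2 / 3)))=-34933248 / 25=-1397329.92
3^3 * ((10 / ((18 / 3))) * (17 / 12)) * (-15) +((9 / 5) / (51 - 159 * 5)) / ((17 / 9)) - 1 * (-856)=-100.25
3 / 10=0.30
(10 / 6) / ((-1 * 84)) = -5 / 252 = -0.02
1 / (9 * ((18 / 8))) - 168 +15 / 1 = -12389 / 81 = -152.95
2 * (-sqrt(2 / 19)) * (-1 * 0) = 0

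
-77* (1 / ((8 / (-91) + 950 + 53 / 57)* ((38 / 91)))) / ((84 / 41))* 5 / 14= -2667665 / 78912272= -0.03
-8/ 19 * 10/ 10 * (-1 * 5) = 40/ 19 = 2.11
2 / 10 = 1 / 5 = 0.20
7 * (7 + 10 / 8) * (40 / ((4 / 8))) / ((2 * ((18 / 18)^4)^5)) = 2310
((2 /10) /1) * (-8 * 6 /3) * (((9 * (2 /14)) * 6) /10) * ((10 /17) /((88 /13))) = -1404 /6545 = -0.21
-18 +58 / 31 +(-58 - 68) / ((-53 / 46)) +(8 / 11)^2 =18639448 / 198803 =93.76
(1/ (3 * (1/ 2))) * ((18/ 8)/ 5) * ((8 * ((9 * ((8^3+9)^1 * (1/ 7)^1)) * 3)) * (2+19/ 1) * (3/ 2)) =759618/ 5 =151923.60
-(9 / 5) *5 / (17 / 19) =-171 / 17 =-10.06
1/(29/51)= 51/29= 1.76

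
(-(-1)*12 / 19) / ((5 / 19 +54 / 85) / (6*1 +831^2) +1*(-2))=-704378340 / 2230529959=-0.32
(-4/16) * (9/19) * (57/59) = -27/236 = -0.11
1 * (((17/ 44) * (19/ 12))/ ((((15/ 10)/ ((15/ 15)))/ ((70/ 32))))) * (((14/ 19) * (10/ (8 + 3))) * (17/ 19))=354025/ 662112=0.53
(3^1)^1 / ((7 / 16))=48 / 7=6.86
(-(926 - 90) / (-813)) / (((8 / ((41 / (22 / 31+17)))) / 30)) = 8.93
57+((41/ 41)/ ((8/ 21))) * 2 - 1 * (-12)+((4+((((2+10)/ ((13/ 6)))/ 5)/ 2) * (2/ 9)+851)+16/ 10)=930.97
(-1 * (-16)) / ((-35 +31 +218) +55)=16 / 269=0.06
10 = 10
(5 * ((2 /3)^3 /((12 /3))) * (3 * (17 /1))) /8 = 85 /36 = 2.36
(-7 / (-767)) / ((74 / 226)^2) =89383 / 1050023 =0.09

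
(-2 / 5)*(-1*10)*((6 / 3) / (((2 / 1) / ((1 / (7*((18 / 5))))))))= 0.16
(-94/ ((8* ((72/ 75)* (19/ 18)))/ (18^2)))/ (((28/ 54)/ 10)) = -38545875/ 532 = -72454.65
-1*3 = -3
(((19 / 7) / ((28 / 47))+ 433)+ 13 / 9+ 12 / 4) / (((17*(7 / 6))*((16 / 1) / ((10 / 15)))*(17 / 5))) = 3898445 / 14274288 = 0.27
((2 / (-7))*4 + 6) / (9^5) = 34 / 413343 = 0.00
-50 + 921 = 871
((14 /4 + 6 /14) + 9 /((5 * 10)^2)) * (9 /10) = 619317 /175000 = 3.54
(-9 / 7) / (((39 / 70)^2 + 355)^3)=-151263000000 / 5277302981406352261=-0.00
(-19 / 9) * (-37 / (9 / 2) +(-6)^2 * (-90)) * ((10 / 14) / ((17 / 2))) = 5554460 / 9639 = 576.25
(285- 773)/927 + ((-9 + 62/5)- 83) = -371386/4635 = -80.13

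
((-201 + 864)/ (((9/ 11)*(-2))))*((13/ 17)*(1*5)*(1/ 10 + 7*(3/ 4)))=-198913/ 24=-8288.04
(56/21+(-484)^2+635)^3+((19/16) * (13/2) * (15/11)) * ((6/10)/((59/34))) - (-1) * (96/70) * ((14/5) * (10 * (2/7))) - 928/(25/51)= 635887684701596981617307/49064400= 12960266195074167.45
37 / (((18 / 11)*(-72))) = -407 / 1296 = -0.31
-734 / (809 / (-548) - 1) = 402232 / 1357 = 296.41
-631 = -631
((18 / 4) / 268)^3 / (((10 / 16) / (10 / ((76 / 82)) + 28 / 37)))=5917293 / 67659644480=0.00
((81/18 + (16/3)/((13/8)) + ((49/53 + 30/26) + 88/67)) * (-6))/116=-3094913/5354908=-0.58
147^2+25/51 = 1102084/51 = 21609.49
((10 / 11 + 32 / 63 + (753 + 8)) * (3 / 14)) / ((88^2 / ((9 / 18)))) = 528355 / 50088192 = 0.01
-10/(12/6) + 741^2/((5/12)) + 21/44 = 289913773/220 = 1317789.88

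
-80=-80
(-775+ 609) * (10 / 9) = -1660 / 9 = -184.44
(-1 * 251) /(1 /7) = -1757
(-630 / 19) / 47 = -0.71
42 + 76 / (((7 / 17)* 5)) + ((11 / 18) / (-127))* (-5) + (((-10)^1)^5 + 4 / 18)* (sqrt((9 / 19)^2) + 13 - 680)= 33774852945121 / 506730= 66652562.40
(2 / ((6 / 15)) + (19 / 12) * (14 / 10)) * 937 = 405721 / 60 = 6762.02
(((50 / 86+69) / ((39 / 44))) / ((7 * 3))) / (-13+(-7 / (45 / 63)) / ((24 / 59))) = -5265920 / 52250289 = -0.10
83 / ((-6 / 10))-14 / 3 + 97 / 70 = -9913 / 70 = -141.61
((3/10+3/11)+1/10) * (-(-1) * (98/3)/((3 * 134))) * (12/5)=7252/55275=0.13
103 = 103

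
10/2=5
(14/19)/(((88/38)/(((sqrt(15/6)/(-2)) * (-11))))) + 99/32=7 * sqrt(10)/8 + 99/32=5.86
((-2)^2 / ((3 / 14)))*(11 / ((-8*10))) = -77 / 30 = -2.57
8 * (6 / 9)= 16 / 3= 5.33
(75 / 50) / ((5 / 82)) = 123 / 5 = 24.60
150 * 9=1350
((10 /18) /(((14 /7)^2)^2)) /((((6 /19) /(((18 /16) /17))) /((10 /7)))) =475 /45696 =0.01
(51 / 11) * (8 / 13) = 408 / 143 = 2.85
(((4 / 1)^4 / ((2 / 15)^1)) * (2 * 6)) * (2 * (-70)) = -3225600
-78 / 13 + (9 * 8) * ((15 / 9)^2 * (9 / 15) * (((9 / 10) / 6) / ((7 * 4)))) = -75 / 14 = -5.36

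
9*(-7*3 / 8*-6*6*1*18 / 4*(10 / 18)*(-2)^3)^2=32148900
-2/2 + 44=43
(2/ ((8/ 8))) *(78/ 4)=39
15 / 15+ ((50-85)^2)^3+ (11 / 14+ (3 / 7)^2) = 180150031443 / 98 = 1838265626.97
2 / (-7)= -0.29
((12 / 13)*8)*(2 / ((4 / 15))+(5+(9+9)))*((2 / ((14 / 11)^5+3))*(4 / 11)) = 342950784 / 13272701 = 25.84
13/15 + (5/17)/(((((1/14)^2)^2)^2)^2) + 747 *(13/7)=1143425502349922324252/1785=640574511120404663.45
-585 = -585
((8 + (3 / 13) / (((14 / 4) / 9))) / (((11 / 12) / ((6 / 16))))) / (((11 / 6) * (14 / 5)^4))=6598125 / 211499288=0.03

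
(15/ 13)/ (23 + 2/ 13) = 15/ 301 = 0.05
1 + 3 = 4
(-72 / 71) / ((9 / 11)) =-88 / 71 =-1.24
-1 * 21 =-21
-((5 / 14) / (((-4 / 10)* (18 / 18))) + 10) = -255 / 28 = -9.11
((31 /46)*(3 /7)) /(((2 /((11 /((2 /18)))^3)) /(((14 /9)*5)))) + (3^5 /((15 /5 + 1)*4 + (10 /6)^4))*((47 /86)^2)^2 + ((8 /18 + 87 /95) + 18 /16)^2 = 7701977537885649586253483 /7067099836946404800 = 1089835.68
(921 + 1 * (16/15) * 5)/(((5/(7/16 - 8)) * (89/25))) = -1681295/4272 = -393.56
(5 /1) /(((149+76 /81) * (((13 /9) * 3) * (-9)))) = -27 /31577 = -0.00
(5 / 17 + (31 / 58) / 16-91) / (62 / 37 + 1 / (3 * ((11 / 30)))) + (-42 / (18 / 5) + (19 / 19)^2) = -2277661493 / 49789056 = -45.75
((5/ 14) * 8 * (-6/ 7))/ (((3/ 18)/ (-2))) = 1440/ 49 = 29.39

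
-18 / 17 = -1.06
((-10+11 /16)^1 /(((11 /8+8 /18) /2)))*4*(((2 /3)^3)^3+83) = -973983796 /286497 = -3399.63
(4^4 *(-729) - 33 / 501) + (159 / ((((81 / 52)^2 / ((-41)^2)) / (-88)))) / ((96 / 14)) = -1600271.02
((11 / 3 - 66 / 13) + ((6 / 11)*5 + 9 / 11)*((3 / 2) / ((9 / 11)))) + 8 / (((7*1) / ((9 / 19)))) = 5.63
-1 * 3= -3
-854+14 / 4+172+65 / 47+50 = -58949 / 94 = -627.12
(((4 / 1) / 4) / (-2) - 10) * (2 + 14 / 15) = -154 / 5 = -30.80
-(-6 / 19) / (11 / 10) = 60 / 209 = 0.29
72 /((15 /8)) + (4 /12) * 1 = 581 /15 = 38.73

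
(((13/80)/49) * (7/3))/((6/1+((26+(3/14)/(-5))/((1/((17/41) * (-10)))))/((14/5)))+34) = 3731/753000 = 0.00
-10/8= -5/4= -1.25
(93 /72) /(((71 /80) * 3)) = 310 /639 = 0.49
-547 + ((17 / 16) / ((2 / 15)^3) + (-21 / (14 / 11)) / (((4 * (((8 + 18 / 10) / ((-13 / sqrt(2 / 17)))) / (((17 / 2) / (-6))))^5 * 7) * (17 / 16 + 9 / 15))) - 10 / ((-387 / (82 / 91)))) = -26186166344626234375 * sqrt(34) / 87251931145580544 - 445073137 / 4507776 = -1848.73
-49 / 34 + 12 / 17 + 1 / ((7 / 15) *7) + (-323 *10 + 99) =-5216961 / 1666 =-3131.43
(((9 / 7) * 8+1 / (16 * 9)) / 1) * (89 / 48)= 923375 / 48384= 19.08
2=2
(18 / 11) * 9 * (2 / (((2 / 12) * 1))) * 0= 0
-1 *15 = -15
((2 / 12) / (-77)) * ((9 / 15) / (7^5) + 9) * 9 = -1134477 / 6470695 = -0.18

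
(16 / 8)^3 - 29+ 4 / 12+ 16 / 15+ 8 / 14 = -666 / 35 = -19.03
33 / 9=11 / 3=3.67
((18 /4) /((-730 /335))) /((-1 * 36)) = 67 /1168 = 0.06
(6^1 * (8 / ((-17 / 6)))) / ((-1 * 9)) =32 / 17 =1.88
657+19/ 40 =26299/ 40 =657.48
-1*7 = -7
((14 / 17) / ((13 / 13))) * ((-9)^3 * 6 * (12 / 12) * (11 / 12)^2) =-205821 / 68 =-3026.78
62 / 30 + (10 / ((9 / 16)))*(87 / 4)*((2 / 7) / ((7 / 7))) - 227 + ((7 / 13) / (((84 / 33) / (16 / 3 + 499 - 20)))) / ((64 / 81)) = 1771967 / 116480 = 15.21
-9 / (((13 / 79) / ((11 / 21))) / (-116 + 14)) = 2922.13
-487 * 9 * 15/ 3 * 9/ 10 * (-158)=3116313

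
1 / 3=0.33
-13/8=-1.62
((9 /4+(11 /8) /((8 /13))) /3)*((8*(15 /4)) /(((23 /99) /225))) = 31964625 /736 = 43430.20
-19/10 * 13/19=-13/10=-1.30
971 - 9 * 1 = 962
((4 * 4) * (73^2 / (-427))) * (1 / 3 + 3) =-852640 / 1281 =-665.60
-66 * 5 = -330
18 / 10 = 1.80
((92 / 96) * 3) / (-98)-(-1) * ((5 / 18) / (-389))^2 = -281906123 / 9609488784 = -0.03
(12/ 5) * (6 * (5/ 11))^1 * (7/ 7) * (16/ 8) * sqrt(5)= 29.27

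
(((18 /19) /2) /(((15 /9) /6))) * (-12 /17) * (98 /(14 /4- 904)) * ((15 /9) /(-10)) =-63504 /2908615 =-0.02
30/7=4.29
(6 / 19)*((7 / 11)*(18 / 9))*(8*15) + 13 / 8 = 83357 / 1672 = 49.85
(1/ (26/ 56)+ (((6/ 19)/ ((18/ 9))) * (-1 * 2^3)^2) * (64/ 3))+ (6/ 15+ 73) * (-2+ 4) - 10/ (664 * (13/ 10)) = 74730493/ 205010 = 364.52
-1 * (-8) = 8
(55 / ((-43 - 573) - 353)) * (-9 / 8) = 165 / 2584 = 0.06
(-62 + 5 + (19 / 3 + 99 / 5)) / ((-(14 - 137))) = -463 / 1845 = -0.25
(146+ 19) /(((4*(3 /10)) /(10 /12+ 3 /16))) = 13475 /96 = 140.36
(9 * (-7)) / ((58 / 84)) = -2646 / 29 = -91.24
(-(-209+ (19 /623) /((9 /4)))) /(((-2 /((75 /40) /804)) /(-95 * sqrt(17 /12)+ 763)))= -638623915 /3434688+ 556598825 * sqrt(51) /144256896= -158.38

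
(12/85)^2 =144/7225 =0.02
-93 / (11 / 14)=-1302 / 11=-118.36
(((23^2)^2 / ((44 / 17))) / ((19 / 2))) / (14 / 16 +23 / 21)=399612948 / 69179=5776.51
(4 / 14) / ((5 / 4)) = 8 / 35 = 0.23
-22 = -22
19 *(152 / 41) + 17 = 3585 / 41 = 87.44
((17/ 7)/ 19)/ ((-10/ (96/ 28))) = -204/ 4655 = -0.04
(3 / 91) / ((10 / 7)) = 3 / 130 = 0.02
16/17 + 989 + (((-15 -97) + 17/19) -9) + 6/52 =869.95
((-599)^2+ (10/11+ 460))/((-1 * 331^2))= -3951881/1205171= -3.28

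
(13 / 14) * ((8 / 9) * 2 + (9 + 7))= 1040 / 63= 16.51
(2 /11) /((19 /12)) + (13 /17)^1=3125 /3553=0.88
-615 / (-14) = 615 / 14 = 43.93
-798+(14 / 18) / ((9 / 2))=-64624 / 81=-797.83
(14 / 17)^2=0.68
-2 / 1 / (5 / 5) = -2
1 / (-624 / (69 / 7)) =-23 / 1456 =-0.02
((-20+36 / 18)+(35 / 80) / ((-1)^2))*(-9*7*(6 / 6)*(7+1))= 17703 / 2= 8851.50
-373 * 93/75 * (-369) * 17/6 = 24178233/50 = 483564.66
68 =68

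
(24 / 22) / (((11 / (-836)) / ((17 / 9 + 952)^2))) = -75439314.48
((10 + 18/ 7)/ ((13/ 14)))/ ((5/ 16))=2816/ 65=43.32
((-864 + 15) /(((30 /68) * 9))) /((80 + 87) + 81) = -4811 /5580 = -0.86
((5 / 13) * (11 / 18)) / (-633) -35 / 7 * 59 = -295.00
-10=-10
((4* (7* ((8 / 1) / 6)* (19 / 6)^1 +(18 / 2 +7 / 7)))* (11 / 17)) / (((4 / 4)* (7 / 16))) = 250624 / 1071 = 234.01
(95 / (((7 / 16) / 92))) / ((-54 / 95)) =-6642400 / 189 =-35144.97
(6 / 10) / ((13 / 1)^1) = 3 / 65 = 0.05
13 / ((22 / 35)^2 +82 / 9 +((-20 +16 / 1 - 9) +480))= 143325 / 5253481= 0.03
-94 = -94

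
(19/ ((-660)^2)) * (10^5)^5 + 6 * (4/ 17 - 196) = 8074999999999999978254848/ 18513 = 436179981634527087897.96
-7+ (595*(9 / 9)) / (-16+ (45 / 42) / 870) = -574077 / 12991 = -44.19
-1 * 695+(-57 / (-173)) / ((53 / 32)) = -6370631 / 9169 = -694.80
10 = 10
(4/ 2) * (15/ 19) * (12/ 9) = 40/ 19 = 2.11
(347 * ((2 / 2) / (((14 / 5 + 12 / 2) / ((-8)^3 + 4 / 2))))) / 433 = -442425 / 9526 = -46.44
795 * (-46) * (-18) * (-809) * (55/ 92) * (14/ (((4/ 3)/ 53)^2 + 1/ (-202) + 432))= -4552233166556460/ 441219827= -10317381.24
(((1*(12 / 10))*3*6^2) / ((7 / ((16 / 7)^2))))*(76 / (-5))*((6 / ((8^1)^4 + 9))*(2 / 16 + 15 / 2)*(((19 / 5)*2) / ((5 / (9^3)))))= -18156.97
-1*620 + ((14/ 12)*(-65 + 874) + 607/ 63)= 42017/ 126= 333.47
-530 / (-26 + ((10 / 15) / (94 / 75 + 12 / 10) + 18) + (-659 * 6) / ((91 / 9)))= 4437160 / 3338613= 1.33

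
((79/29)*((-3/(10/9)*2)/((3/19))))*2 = -27018/145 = -186.33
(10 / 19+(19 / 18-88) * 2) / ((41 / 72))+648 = 267632 / 779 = 343.56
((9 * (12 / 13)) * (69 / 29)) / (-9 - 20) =-7452 / 10933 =-0.68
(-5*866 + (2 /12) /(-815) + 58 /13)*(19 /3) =-5224515367 /190710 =-27395.08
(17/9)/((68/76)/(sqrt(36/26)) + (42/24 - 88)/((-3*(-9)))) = -0.78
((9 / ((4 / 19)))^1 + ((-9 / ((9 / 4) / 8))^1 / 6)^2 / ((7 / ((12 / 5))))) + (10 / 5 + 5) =24991 / 420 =59.50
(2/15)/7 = 2/105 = 0.02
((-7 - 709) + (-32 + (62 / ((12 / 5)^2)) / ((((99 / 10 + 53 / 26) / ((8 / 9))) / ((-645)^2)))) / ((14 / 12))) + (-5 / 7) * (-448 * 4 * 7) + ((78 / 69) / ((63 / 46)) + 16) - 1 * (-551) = 7200478921 / 24444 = 294570.40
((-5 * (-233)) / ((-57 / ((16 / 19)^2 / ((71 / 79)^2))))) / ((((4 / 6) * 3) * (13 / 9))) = -2791973760 / 449490847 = -6.21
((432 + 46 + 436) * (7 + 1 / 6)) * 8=157208 / 3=52402.67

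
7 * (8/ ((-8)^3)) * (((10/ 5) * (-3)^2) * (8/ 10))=-63/ 40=-1.58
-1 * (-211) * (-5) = -1055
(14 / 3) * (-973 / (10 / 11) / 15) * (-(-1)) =-74921 / 225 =-332.98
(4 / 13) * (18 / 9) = 8 / 13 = 0.62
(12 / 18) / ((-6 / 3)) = -0.33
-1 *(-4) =4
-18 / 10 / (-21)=0.09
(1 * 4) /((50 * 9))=2 /225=0.01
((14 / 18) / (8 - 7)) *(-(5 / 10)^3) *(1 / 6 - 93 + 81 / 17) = 62881 / 7344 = 8.56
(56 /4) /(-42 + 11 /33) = -42 /125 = -0.34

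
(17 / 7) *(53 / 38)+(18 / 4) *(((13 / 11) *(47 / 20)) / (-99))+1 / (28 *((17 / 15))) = 3.29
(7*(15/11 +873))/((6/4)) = 44884/11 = 4080.36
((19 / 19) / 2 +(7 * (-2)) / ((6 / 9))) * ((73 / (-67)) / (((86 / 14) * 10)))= 20951 / 57620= 0.36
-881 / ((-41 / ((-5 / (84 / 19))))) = -83695 / 3444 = -24.30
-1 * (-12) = 12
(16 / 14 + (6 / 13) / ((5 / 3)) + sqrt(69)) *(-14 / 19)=-14 *sqrt(69) / 19 - 68 / 65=-7.17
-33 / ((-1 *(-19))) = -33 / 19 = -1.74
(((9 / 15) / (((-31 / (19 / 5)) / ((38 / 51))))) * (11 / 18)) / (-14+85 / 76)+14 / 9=1827054 / 1172575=1.56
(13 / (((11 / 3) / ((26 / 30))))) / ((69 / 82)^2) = 1136356 / 261855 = 4.34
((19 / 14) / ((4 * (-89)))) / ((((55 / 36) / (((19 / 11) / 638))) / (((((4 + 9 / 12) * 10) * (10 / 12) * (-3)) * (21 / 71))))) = 925965 / 3902513296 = 0.00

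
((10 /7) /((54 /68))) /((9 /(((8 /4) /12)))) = 170 /5103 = 0.03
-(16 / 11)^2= -256 / 121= -2.12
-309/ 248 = -1.25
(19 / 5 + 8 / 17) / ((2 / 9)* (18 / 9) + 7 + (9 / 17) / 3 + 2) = 0.44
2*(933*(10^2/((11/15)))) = 2799000/11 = 254454.55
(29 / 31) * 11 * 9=2871 / 31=92.61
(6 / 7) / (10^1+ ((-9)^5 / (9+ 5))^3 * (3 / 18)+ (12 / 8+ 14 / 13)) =-20384 / 297398301615397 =-0.00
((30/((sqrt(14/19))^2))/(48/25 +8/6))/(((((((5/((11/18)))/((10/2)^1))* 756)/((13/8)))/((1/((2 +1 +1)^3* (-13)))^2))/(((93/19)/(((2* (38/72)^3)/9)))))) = 31073625/8733332701184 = 0.00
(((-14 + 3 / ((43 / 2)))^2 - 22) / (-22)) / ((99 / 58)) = -3040534 / 671187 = -4.53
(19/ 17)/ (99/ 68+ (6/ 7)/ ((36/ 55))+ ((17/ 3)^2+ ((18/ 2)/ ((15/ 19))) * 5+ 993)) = 0.00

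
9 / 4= 2.25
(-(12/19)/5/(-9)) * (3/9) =4/855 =0.00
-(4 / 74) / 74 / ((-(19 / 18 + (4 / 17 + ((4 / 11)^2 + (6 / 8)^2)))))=296208 / 805170505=0.00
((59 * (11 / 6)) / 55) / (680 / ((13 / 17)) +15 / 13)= 767 / 347250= 0.00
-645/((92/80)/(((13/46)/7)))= -83850/3703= -22.64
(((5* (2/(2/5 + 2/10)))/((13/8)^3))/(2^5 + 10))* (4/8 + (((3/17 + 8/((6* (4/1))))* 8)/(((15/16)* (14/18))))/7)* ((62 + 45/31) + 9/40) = 9113763616/1191395751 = 7.65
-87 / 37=-2.35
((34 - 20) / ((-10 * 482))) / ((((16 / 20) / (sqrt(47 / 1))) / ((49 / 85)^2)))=-16807 * sqrt(47) / 13929800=-0.01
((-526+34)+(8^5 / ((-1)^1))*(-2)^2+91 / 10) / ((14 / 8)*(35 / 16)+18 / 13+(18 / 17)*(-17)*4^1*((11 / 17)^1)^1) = 9303562528 / 2926075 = 3179.54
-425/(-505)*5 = 425/101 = 4.21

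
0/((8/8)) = 0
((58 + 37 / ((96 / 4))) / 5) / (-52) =-1429 / 6240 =-0.23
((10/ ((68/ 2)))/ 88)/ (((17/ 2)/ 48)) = 60/ 3179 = 0.02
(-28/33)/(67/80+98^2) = -2240/25356771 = -0.00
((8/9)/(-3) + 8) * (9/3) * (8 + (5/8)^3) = 6097/32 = 190.53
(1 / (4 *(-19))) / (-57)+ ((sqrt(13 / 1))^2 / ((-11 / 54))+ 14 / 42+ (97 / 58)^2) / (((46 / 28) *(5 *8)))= -17020353281 / 18434652720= -0.92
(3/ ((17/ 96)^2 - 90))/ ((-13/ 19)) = 525312/ 10778963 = 0.05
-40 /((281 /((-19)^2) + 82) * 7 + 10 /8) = -57760 /838529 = -0.07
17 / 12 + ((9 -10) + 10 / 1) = 125 / 12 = 10.42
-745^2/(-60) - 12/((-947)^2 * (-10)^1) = 497751415297/53808540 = 9250.42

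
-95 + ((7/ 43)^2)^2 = -324783694/ 3418801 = -95.00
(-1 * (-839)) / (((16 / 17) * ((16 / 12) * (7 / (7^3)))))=2096661 / 64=32760.33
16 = 16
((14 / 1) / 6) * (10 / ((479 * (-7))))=-10 / 1437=-0.01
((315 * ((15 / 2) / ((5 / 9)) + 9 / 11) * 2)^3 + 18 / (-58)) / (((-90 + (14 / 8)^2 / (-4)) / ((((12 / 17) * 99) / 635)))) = -195823608918505201152 / 220042915895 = -889933711.89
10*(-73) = -730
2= 2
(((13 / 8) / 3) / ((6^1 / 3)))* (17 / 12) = 221 / 576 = 0.38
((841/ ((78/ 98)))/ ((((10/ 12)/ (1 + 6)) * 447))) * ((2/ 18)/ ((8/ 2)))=288463/ 522990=0.55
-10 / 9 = -1.11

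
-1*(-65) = 65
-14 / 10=-7 / 5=-1.40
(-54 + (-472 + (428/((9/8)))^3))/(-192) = -20070912785/69984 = -286792.88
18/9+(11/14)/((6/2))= 95/42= 2.26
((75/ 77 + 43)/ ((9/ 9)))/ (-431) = -3386/ 33187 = -0.10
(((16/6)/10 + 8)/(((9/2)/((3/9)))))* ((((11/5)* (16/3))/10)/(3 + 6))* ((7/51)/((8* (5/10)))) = 38192/13942125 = 0.00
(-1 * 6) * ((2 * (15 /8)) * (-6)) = 135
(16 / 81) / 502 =8 / 20331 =0.00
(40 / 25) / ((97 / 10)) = 16 / 97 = 0.16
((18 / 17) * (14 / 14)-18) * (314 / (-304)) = 5652 / 323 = 17.50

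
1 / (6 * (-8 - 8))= -0.01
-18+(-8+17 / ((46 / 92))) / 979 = -17596 / 979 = -17.97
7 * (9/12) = 21/4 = 5.25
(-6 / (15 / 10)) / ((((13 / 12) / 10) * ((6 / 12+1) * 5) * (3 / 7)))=-448 / 39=-11.49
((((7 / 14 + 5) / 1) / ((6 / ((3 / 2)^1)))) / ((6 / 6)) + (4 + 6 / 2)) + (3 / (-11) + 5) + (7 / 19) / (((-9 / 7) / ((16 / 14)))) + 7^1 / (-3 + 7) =218569 / 15048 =14.52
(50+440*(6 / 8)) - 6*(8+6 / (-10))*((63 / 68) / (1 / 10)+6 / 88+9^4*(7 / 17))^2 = -456414498498271 / 1398760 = -326299364.08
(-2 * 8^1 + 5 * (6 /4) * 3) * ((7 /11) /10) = 91 /220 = 0.41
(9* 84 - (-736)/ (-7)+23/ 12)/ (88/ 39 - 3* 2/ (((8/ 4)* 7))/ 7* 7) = 712829/ 1996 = 357.13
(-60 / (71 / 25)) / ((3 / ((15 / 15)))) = -500 / 71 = -7.04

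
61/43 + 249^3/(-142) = -108718.64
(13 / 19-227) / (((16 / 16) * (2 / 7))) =-15050 / 19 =-792.11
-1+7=6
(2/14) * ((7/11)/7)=1/77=0.01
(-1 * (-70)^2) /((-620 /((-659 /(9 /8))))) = -1291640 /279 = -4629.53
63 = 63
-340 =-340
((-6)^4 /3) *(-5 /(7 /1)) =-308.57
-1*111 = -111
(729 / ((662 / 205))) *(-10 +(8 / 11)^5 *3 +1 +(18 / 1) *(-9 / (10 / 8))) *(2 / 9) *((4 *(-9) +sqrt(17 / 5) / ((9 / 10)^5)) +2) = 12546644952222 / 53307881 - 30371931620000 *sqrt(85) / 12953815083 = 213745.47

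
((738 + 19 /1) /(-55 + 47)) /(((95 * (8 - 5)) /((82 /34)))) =-31037 /38760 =-0.80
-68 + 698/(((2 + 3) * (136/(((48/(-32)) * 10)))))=-5671/68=-83.40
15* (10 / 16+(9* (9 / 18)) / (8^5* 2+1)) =4915815 / 524296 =9.38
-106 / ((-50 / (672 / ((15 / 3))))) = 35616 / 125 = 284.93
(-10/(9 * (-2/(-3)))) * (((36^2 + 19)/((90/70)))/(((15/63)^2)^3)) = -5847978843/625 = -9356766.15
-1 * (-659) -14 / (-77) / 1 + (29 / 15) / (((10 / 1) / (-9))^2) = 3634113 / 5500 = 660.75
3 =3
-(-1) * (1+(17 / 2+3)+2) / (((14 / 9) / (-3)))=-783 / 28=-27.96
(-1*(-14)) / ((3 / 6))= 28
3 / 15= 1 / 5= 0.20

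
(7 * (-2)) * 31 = -434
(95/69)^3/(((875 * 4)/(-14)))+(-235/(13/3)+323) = 2295531725/8541234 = 268.76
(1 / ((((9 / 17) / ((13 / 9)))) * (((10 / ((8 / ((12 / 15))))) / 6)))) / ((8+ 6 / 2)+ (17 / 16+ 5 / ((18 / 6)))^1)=7072 / 5931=1.19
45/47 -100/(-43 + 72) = -3395/1363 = -2.49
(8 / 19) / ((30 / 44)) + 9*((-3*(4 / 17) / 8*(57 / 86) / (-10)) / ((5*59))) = 303715883 / 491670600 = 0.62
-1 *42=-42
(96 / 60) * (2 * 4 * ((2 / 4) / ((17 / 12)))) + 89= 7949 / 85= 93.52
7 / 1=7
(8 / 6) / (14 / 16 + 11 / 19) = 608 / 663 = 0.92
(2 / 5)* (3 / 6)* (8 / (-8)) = -1 / 5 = -0.20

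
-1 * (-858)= 858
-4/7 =-0.57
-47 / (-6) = 47 / 6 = 7.83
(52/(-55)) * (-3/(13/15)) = 36/11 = 3.27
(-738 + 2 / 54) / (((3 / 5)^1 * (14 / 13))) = -1295125 / 1134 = -1142.09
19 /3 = 6.33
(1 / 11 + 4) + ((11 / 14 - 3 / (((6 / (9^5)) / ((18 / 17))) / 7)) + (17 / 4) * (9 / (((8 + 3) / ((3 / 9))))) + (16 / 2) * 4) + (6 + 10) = -104136715 / 476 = -218774.61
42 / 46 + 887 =20422 / 23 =887.91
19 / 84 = 0.23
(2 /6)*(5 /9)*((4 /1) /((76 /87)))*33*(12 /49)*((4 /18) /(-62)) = -6380 /259749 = -0.02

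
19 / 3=6.33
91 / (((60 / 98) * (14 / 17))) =180.48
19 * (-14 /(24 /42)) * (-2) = 931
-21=-21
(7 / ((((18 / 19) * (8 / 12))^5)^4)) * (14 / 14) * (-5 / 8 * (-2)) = 1315649071014108536767446035 / 15335039969789900488704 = 85793.65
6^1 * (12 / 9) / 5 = 8 / 5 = 1.60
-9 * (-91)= 819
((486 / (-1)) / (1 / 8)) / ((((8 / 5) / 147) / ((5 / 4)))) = -893025 / 2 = -446512.50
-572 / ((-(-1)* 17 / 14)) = -8008 / 17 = -471.06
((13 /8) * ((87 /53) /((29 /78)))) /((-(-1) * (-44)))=-1521 /9328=-0.16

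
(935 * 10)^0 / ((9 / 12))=4 / 3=1.33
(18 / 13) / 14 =9 / 91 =0.10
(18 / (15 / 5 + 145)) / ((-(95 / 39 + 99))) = -351 / 292744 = -0.00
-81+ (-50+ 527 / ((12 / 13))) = 5279 / 12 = 439.92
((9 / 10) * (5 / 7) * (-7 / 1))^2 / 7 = 81 / 28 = 2.89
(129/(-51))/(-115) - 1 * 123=-240422/1955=-122.98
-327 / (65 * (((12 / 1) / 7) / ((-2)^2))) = -763 / 65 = -11.74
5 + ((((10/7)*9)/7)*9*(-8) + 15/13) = -80320/637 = -126.09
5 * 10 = 50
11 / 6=1.83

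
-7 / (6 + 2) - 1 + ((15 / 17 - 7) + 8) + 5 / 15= 139 / 408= 0.34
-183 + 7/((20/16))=-887/5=-177.40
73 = 73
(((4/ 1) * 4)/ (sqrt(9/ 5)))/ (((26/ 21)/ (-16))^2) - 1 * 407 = 1584.66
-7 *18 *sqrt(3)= -126 *sqrt(3)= -218.24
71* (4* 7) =1988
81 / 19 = 4.26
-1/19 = -0.05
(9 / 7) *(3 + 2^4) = 171 / 7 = 24.43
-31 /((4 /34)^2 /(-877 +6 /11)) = 1963039.07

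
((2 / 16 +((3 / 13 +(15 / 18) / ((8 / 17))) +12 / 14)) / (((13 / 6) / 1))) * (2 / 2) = 13033 / 9464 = 1.38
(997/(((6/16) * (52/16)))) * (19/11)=606176/429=1413.00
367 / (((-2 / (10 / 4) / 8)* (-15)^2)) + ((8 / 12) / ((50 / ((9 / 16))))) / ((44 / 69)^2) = -113553373 / 6969600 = -16.29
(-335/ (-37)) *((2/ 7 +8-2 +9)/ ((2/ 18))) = 322605/ 259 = 1245.58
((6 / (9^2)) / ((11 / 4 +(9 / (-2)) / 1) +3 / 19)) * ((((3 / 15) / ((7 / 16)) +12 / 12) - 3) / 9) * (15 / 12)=0.01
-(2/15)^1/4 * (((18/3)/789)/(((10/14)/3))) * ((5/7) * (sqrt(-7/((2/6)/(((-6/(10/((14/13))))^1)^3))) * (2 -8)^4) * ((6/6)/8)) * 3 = -428652 * sqrt(130)/5555875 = -0.88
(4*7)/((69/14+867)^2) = 5488/149010849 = 0.00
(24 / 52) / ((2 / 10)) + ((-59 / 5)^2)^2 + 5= 157585068 / 8125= 19395.09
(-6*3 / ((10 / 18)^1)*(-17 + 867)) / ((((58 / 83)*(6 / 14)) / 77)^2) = -1531070364285 / 841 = -1820535510.45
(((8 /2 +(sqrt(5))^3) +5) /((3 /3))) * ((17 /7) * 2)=306 /7 +170 * sqrt(5) /7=98.02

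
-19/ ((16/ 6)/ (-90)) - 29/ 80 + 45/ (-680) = 871517/ 1360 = 640.82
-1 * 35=-35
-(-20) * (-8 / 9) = -160 / 9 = -17.78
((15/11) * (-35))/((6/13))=-2275/22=-103.41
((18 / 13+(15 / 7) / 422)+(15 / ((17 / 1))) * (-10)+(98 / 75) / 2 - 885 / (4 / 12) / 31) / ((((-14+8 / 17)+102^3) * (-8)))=0.00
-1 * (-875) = 875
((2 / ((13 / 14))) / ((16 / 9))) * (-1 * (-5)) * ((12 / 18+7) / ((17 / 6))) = 7245 / 442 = 16.39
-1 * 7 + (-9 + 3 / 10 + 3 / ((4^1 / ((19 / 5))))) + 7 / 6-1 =-761 / 60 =-12.68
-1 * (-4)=4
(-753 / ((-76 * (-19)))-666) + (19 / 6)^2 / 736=-666.51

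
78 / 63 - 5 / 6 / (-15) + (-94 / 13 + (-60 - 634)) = -1146497 / 1638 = -699.94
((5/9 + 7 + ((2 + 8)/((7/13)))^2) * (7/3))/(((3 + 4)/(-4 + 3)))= -155432/1323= -117.48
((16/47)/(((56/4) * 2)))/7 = 4/2303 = 0.00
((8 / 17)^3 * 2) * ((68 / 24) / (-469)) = -512 / 406623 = -0.00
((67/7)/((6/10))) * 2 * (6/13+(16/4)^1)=142.34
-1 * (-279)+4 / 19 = 5305 / 19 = 279.21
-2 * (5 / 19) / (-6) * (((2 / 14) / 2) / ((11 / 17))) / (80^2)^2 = 17 / 71909376000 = 0.00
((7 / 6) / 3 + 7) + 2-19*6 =-1883 / 18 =-104.61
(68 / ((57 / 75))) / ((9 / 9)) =1700 / 19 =89.47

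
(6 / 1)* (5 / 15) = 2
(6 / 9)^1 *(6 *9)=36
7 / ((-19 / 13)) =-91 / 19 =-4.79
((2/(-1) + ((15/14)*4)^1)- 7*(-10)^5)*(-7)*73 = -357701168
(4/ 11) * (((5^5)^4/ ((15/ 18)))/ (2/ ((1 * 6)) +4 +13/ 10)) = 13732910156250000/ 1859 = 7387256673614.85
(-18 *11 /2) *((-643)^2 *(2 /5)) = -81862902 /5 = -16372580.40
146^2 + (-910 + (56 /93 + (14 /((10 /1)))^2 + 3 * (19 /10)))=94926319 /4650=20414.26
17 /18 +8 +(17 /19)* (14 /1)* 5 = 24479 /342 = 71.58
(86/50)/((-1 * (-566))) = 43/14150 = 0.00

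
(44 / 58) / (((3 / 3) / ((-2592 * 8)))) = -456192 / 29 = -15730.76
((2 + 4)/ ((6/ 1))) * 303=303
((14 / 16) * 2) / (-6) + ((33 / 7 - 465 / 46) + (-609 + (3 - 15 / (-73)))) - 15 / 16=-345491995 / 564144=-612.42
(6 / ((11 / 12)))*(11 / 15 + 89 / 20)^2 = 96721 / 550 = 175.86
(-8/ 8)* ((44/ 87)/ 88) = -1/ 174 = -0.01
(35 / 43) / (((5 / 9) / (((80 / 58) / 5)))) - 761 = -948463 / 1247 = -760.60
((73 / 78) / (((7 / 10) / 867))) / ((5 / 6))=126582 / 91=1391.01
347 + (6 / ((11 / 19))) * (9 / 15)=19427 / 55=353.22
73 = 73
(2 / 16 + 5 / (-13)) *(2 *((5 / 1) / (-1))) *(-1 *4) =-135 / 13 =-10.38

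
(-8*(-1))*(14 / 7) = 16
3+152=155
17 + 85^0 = 18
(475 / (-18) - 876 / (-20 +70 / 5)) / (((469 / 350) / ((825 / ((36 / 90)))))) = 74009375 / 402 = 184102.92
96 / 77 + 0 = 96 / 77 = 1.25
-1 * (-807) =807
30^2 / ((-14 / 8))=-3600 / 7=-514.29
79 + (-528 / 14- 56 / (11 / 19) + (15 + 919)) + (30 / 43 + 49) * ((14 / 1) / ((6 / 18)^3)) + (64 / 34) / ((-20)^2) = 27671088947 / 1407175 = 19664.28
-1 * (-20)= 20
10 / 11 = 0.91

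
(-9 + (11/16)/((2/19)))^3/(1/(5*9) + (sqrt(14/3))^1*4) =22186755/4954488832 - 332801325*sqrt(42)/1238622208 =-1.74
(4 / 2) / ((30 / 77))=77 / 15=5.13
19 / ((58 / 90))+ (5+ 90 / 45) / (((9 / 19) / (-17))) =-57874 / 261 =-221.74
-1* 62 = -62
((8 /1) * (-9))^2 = 5184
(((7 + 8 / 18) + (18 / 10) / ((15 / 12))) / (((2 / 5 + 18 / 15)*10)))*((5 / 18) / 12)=1999 / 155520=0.01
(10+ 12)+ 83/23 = 25.61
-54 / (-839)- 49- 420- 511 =-822166 / 839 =-979.94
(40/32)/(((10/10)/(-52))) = -65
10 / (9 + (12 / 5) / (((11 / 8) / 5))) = 22 / 39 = 0.56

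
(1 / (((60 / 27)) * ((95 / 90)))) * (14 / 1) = 567 / 95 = 5.97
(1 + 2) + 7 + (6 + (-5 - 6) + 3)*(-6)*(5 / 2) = 40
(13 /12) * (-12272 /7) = -39884 /21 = -1899.24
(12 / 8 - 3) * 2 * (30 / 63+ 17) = -367 / 7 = -52.43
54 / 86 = 27 / 43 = 0.63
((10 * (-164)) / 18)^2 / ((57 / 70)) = 47068000 / 4617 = 10194.50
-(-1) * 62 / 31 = 2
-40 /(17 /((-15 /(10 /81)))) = 4860 /17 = 285.88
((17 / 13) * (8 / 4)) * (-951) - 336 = -36702 / 13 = -2823.23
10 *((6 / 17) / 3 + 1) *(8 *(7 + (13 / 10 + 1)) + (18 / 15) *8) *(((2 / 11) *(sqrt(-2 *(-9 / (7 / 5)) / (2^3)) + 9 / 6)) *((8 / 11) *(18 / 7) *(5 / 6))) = 820800 *sqrt(35) / 14399 + 820800 / 2057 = 736.27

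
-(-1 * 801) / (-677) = -801 / 677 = -1.18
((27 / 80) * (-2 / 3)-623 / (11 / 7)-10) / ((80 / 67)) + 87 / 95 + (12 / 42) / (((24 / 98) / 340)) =114341399 / 2006400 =56.99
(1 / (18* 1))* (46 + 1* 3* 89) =313 / 18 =17.39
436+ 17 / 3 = 1325 / 3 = 441.67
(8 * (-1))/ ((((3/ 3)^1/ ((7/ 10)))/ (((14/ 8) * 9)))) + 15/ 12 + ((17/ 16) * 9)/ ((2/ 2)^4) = -6191/ 80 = -77.39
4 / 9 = 0.44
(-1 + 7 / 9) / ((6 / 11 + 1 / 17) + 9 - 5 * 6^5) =187 / 32709438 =0.00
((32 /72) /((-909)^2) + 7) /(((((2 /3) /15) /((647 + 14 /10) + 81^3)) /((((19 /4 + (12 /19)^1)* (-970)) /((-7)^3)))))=27471856384238917585 /21539493108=1275417961.16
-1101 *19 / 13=-20919 / 13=-1609.15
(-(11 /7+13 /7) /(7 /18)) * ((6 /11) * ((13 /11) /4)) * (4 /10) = -16848 /29645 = -0.57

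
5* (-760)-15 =-3815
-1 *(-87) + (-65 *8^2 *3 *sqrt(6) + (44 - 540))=-12480 *sqrt(6) - 409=-30978.63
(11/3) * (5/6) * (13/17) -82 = -24377/306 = -79.66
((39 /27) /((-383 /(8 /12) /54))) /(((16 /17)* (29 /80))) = -4420 /11107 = -0.40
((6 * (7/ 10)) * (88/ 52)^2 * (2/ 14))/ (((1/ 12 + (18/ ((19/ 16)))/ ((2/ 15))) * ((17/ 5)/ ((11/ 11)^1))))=331056/ 74522747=0.00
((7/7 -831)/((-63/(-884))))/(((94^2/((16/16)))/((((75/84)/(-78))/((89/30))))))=0.01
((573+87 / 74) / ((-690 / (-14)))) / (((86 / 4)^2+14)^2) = 264376 / 5147167125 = 0.00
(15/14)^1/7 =15/98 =0.15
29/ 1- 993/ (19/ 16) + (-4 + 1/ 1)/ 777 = -3972302/ 4921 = -807.21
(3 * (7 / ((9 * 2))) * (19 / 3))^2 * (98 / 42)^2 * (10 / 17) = 4333805 / 24786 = 174.85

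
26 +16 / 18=242 / 9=26.89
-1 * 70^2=-4900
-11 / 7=-1.57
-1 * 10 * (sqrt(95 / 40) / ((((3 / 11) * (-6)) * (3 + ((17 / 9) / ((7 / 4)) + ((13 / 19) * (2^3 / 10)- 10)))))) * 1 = -36575 * sqrt(38) / 128636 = -1.75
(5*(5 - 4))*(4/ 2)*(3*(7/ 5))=42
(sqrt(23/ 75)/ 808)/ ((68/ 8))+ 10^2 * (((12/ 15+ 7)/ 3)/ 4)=sqrt(69)/ 103020+ 65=65.00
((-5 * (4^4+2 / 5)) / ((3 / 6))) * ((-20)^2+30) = -1102520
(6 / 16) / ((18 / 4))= 1 / 12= 0.08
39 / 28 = 1.39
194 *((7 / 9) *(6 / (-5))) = -2716 / 15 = -181.07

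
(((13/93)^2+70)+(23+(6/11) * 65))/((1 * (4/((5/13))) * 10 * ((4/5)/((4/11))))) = 0.56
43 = 43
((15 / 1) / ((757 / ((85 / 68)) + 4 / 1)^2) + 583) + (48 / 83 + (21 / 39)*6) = 586.81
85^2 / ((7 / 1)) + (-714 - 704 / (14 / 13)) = -2349 / 7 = -335.57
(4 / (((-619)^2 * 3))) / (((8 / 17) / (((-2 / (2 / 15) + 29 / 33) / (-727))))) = 3961 / 27577246653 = 0.00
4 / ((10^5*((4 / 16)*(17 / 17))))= 1 / 6250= 0.00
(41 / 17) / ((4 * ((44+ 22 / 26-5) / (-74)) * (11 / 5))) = -2665 / 5236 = -0.51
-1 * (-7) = 7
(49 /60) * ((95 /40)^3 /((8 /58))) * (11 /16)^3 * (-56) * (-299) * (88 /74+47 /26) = 2007160954248989 /1551892480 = 1293363.41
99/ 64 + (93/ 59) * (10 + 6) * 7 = 672465/ 3776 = 178.09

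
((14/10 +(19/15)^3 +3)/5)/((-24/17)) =-369053/405000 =-0.91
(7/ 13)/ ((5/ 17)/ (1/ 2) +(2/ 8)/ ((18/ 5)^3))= 2776032/ 3060265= 0.91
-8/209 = -0.04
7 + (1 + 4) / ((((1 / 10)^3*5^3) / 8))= 327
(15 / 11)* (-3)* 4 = -180 / 11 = -16.36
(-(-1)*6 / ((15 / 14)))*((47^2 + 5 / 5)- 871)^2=10040357.60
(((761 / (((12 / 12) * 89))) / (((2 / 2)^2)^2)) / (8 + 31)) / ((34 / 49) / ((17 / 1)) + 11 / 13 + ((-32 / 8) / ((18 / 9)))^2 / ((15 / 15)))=37289 / 831171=0.04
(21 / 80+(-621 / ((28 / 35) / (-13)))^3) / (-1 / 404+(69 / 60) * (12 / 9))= 99638573975119827 / 148432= 671274212940.07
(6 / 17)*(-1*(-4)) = 24 / 17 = 1.41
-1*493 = -493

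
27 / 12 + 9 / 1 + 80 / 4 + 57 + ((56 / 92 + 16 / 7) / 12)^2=88.31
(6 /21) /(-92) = -1 /322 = -0.00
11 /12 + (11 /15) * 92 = 4103 /60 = 68.38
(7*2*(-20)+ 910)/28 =45/2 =22.50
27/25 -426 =-424.92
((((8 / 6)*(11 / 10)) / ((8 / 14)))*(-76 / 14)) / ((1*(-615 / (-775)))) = -6479 / 369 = -17.56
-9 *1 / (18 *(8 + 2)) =-1 / 20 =-0.05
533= 533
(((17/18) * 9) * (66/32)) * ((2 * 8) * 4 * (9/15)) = 3366/5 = 673.20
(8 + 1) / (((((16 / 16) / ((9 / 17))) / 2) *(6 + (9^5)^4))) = 54 / 68893437601322596573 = 0.00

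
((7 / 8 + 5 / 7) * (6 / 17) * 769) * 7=205323 / 68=3019.46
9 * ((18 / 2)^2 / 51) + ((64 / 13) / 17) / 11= 34813 / 2431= 14.32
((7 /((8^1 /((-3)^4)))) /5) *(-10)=-567 /4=-141.75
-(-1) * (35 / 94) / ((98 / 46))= 115 / 658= 0.17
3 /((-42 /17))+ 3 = 25 /14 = 1.79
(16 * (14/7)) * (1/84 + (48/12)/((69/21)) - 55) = -831080/483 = -1720.66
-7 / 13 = -0.54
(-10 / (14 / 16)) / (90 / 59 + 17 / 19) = -89680 / 18991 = -4.72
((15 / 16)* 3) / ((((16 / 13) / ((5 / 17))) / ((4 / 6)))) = 975 / 2176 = 0.45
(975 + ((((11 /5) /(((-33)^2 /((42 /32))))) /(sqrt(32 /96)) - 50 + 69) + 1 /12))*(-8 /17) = -23858 /51 - 7*sqrt(3) /5610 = -467.81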